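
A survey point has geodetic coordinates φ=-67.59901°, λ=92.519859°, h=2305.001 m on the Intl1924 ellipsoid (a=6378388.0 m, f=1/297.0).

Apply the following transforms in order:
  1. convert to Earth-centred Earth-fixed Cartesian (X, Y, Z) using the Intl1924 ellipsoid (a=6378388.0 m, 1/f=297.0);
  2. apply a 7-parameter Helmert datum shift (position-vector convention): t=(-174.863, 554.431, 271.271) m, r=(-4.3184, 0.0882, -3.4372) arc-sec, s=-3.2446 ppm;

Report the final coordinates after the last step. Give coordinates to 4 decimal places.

X=-107351.4902 m, Y=2436676.3945 m, Z=-5876221.2665 m

start: φ=-67.599010°, λ=92.519859°, h=2305.001 m
→ ECEF (a=6378388.000, f=1/297.0): X=-107215.0599, Y=2436251.1119, Z=-5876460.6445
→ Helmert 7p (PV): X=-107351.4902, Y=2436676.3945, Z=-5876221.2665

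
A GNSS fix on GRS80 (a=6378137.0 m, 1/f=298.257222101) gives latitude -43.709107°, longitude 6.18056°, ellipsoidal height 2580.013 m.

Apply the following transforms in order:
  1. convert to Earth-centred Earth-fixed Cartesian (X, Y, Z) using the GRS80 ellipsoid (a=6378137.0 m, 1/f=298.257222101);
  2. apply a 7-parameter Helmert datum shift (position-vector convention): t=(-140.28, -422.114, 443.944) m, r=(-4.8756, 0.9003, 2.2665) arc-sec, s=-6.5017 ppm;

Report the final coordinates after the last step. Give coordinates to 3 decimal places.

X=4592687.511 m, Y=496891.454 m, Z=-4386127.095 m

start: φ=-43.709107°, λ=6.180560°, h=2580.013 m
→ ECEF (a=6378137.000, f=1/298.257222101): X=4592882.2639, Y=497370.0216, Z=-4386567.7561
→ Helmert 7p (PV): X=4592687.5109, Y=496891.4544, Z=-4386127.0952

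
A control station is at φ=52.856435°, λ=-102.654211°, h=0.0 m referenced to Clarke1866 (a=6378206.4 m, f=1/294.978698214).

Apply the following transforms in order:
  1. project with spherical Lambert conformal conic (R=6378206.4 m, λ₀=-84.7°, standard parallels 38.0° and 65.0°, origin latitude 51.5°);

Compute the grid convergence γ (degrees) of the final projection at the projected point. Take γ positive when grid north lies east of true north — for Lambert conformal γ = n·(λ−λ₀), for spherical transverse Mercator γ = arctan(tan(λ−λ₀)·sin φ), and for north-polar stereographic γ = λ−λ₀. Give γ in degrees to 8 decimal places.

start: φ=52.856435°, λ=-102.654211°, h=0.000 m
→ into lcc (λ₀=-84.7°): φ=52.85643500°, λ−λ₀=-17.95421100°
convergence γ = -14.18733548°

-14.18733548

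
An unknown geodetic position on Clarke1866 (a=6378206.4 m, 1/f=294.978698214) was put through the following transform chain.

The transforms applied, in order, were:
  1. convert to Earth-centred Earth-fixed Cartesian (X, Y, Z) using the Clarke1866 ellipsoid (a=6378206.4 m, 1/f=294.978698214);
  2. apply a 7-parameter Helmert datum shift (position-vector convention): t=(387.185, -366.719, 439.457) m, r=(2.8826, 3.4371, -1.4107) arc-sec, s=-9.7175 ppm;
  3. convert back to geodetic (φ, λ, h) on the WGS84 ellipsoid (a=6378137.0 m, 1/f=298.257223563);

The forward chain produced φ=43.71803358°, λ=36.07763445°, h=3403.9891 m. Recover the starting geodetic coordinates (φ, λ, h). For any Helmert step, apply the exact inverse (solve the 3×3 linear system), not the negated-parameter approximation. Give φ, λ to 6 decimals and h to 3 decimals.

start: φ=43.718034°, λ=36.077634°, h=3403.989 m
→ ECEF (a=6378137.000, f=1/298.257223563): X=3733687.9072, Y=2720420.2288, Z=4387854.3830
→ Helmert⁻¹: X=3733245.2810, Y=2720900.2361, Z=4387481.7449
→ geod (Bowring, a=6378206.400): φ=43.71821500°, λ=36.08567900°, h=3136.2650 m

φ=43.718215°, λ=36.085679°, h=3136.265 m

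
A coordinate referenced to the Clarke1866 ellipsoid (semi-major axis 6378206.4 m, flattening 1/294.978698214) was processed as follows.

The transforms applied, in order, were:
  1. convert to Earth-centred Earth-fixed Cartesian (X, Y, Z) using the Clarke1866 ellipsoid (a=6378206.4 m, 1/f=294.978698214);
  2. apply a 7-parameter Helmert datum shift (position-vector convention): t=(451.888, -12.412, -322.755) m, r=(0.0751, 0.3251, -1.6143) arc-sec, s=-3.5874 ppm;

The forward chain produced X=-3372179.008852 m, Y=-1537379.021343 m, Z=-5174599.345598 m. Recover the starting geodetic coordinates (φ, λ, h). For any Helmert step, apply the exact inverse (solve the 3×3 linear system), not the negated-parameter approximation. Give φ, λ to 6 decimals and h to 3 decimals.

φ=-54.568832°, λ=-155.494266°, h=977.784 m

start: X=-3372179.0089, Y=-1537379.0213, Z=-5174599.3456 m
→ Helmert⁻¹: X=-3372622.8083, Y=-1537400.4038, Z=-5174299.9088
→ geod (Bowring, a=6378206.400): φ=-54.56883200°, λ=-155.49426600°, h=977.7840 m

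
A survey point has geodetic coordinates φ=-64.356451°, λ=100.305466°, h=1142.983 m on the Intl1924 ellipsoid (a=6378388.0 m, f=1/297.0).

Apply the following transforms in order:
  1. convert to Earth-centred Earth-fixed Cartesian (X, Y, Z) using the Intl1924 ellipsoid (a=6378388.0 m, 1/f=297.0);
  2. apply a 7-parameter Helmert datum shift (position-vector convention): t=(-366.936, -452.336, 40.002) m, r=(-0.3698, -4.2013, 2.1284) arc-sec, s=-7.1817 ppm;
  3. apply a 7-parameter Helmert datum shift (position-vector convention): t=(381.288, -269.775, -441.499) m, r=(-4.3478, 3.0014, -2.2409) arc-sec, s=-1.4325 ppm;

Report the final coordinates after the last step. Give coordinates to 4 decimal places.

X=-495211.1264 m, Y=2722911.3634 m, Z=-5728599.5431 m

start: φ=-64.356451°, λ=100.305466°, h=1142.983 m
→ ECEF (a=6378388.000, f=1/297.0): X=-495264.5483, Y=2723787.6747, Z=-5728182.2257
→ Helmert 7p (PV): X=-495539.3599, Y=2723300.3971, Z=-5728116.0566
→ Helmert 7p (PV): X=-495211.1264, Y=2722911.3634, Z=-5728599.5431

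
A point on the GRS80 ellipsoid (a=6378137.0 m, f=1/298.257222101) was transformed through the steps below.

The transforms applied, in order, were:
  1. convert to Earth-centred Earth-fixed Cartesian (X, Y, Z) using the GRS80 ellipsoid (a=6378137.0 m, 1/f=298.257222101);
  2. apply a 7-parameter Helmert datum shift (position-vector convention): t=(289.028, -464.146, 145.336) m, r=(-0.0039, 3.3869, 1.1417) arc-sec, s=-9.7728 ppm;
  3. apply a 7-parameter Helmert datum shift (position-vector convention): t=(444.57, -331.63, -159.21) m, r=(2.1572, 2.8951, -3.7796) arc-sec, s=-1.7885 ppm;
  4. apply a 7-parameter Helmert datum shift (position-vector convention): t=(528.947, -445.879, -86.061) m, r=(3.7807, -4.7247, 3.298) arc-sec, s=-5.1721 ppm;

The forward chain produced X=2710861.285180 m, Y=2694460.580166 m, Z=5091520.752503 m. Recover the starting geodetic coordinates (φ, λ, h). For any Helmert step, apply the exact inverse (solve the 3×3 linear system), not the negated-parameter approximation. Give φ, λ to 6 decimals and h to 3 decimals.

start: X=2710861.2852, Y=2694460.5802, Z=5091520.7525 m
→ Helmert⁻¹: X=2710506.0730, Y=2694970.3831, Z=5091521.6641
→ Helmert⁻¹: X=2709945.4929, Y=2695409.7418, Z=5091699.8272
→ Helmert⁻¹: X=2709614.2625, Y=2695885.1400, Z=5091648.7937
→ geod (Bowring, a=6378137.000): φ=53.28914500°, λ=44.85447800°, h=2251.0980 m

φ=53.289145°, λ=44.854478°, h=2251.098 m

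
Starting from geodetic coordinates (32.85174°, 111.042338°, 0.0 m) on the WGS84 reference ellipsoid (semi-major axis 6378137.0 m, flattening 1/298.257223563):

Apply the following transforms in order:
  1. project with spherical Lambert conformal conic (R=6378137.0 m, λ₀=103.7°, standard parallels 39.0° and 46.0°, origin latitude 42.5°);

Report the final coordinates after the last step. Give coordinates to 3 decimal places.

start: φ=32.851740°, λ=111.042338°, h=0.000 m
→ lcc (R=6378137.0, λ₀=103.7°): E=693917.6205, N=-1046929.6803

E=693917.621 m, N=-1046929.680 m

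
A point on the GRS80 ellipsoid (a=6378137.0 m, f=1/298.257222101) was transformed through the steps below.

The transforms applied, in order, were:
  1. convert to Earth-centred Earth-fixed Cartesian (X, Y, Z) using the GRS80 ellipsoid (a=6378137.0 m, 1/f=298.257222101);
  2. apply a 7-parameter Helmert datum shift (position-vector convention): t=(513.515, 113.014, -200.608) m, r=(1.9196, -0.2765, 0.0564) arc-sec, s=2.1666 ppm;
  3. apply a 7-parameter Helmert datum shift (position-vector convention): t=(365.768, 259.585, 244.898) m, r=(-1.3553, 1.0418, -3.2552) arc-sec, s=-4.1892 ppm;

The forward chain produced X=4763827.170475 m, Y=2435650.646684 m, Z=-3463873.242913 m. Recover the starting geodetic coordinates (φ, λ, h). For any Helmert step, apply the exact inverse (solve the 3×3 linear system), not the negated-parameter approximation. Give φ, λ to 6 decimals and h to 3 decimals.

start: X=4763827.1705, Y=2435650.6467, Z=-3463873.2429 m
→ Helmert⁻¹: X=4763460.4178, Y=2435499.2008, Z=-3464092.5907
→ Helmert⁻¹: X=4762932.6060, Y=2435347.3711, Z=-3463913.5272
→ geod (Bowring, a=6378137.000): φ=-33.10001500°, λ=27.08123200°, h=1203.9200 m

φ=-33.100015°, λ=27.081232°, h=1203.920 m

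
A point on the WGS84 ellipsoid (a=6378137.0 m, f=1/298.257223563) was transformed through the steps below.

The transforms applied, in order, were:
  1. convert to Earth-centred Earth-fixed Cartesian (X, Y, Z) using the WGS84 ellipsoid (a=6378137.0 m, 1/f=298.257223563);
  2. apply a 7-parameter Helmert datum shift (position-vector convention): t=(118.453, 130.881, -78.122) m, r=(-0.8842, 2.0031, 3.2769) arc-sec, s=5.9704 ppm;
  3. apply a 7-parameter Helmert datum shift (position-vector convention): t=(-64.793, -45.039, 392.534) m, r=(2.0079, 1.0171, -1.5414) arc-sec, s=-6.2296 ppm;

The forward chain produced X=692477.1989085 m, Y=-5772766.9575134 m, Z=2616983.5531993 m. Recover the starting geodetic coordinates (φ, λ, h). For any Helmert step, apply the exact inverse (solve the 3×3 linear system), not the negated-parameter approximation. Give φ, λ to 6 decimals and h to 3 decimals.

start: X=692477.1989, Y=-5772766.9575, Z=2616983.5532 m
→ Helmert⁻¹: X=692576.5424, Y=-5772727.2328, Z=2616666.9298
→ Helmert⁻¹: X=692336.8311, Y=-5772845.8639, Z=2616711.4058
→ geod (Bowring, a=6378137.000): φ=24.37464800°, λ=-83.16118600°, h=1392.3430 m

φ=24.374648°, λ=-83.161186°, h=1392.343 m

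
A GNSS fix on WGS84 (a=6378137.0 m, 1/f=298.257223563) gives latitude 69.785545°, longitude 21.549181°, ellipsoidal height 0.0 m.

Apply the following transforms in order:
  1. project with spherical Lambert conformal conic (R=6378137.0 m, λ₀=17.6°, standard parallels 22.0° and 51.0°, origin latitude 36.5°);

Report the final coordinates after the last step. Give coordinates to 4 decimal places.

start: φ=69.785545°, λ=21.549181°, h=0.000 m
→ lcc (R=6378137.0, λ₀=17.6°): E=183041.0479, N=3839745.9734

E=183041.0479 m, N=3839745.9734 m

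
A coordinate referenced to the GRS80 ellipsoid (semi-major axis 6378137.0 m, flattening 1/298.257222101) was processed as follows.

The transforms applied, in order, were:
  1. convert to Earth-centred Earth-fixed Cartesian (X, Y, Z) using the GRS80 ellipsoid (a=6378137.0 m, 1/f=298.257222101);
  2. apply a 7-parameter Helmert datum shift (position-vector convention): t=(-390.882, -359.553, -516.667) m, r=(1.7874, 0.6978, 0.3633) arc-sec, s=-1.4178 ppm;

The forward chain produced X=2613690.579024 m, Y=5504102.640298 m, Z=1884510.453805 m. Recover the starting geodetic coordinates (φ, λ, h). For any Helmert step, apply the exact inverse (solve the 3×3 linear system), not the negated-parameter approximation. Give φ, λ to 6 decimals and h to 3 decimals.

start: X=2613690.5790, Y=5504102.6403, Z=1884510.4538 m
→ Helmert⁻¹: X=2614088.4855, Y=5504481.7278, Z=1884990.9375
→ geod (Bowring, a=6378137.000): φ=17.29763700°, λ=64.59687100°, h=2294.5360 m

φ=17.297637°, λ=64.596871°, h=2294.536 m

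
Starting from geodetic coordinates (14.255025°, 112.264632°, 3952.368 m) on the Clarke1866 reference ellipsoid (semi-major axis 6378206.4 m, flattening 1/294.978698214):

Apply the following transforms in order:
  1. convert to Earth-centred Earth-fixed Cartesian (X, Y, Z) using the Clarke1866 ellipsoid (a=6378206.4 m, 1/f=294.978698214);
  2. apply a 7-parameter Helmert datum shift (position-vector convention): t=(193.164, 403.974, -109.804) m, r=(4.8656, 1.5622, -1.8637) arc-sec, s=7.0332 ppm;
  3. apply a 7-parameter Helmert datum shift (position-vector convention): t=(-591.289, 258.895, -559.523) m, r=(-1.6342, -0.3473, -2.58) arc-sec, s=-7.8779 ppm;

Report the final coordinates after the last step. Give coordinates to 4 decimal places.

start: φ=14.255025°, λ=112.264632°, h=3952.368 m
→ ECEF (a=6378206.400, f=1/294.978698214): X=-2344129.7117, Y=5725643.5173, Z=1561221.5280
→ Helmert 7p (PV): X=-2343889.4758, Y=5726072.1133, Z=1561275.5221
→ Helmert 7p (PV): X=-2344393.3064, Y=5726327.5861, Z=1560654.3867

X=-2344393.3064 m, Y=5726327.5861 m, Z=1560654.3867 m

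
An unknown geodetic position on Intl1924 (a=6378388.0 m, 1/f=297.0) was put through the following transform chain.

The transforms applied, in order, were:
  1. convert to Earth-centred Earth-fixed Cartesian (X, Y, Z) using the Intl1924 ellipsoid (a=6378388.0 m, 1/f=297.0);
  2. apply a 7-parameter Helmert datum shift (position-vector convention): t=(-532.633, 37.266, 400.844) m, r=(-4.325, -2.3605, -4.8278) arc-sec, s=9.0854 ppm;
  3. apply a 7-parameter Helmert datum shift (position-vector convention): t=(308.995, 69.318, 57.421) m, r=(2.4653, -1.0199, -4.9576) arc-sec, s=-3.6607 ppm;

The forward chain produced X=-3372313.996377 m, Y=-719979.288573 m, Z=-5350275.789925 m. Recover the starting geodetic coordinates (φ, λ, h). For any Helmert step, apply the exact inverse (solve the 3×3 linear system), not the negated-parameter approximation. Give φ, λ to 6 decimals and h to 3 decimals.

start: X=-3372313.9964, Y=-719979.2886, Z=-5350275.7899 m
→ Helmert⁻¹: X=-3372644.4829, Y=-720196.2521, Z=-5350327.5127
→ Helmert⁻¹: X=-3372125.5895, Y=-720193.7084, Z=-5350656.2541
→ geod (Bowring, a=6378388.000): φ=-57.37633400°, λ=-167.94431200°, h=2296.2640 m

φ=-57.376334°, λ=-167.944312°, h=2296.264 m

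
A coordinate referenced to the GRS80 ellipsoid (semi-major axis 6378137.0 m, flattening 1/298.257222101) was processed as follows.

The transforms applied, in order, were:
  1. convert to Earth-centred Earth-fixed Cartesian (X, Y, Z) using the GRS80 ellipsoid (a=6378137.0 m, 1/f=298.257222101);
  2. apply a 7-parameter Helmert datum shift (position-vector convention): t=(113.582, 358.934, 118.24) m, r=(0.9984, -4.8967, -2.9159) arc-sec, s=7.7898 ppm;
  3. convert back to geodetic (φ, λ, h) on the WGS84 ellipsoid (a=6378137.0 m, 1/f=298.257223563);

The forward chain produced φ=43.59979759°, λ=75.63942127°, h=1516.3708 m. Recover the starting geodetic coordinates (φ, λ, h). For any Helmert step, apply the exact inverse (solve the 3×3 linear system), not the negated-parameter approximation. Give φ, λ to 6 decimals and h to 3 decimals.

start: φ=43.599798°, λ=75.639421°, h=1516.371 m
→ ECEF (a=6378137.000, f=1/298.257223563): X=1147691.4068, Y=4482765.0363, Z=4377043.6762
→ Helmert⁻¹: X=1147609.4247, Y=4482408.5945, Z=4376842.4005
→ geod (Bowring, a=6378137.000): φ=43.60075500°, λ=75.63931000°, h=1112.7830 m

φ=43.600755°, λ=75.639310°, h=1112.783 m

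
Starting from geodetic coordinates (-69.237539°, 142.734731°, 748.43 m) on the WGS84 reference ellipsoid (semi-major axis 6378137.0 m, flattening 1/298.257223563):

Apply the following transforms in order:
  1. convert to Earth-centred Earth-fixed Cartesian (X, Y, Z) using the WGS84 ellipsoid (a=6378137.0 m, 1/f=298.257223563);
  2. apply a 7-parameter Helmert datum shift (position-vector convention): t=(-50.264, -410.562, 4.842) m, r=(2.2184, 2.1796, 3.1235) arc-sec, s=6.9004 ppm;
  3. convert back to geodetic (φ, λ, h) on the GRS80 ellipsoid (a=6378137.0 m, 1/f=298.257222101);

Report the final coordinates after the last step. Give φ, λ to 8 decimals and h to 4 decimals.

start: φ=-69.237539°, λ=142.734731°, h=748.430 m
→ ECEF (a=6378137.000, f=1/298.257223563): X=-1804907.2620, Y=1373242.6557, Z=-5942117.3429
→ Helmert 7p (PV): X=-1805053.5667, Y=1372878.1460, Z=-5942119.6619
→ geod (Bowring, a=6378137.000): φ=-69.23842009°, λ=142.74429823°, h=713.6446 m

φ=-69.23842009°, λ=142.74429823°, h=713.6446 m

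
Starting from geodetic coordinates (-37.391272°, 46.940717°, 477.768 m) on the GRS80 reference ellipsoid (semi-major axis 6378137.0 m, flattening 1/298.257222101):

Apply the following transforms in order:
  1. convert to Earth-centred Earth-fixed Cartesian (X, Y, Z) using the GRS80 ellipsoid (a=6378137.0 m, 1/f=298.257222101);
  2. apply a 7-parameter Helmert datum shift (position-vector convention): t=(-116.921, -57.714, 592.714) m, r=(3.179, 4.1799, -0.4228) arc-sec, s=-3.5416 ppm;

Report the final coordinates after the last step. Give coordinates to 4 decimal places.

X=3464180.6190 m, Y=3707376.3077 m, Z=-3851680.3468 m

start: φ=-37.391272°, λ=46.940717°, h=477.768 m
→ ECEF (a=6378137.000, f=1/298.257222101): X=3464380.2750, Y=3707394.8812, Z=-3852273.6386
→ Helmert 7p (PV): X=3464180.6190, Y=3707376.3077, Z=-3851680.3468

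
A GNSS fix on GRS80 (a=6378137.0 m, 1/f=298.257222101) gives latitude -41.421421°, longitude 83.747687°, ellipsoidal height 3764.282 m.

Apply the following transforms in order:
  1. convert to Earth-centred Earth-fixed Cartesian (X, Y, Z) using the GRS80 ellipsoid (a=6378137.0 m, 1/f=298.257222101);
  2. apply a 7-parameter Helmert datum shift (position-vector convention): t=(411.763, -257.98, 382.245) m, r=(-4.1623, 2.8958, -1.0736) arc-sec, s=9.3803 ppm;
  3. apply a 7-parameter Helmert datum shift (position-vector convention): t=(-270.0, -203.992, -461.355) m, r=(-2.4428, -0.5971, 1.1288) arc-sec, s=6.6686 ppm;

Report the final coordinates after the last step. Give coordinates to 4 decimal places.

X=522047.4932 m, Y=4763552.6996 m, Z=-4200427.3105 m

start: φ=-41.421421°, λ=83.747687°, h=3764.282 m
→ ECEF (a=6378137.000, f=1/298.257222101): X=521945.4333, Y=4764072.5702, Z=-4200122.4241
→ Helmert 7p (PV): X=522327.9222, Y=4763771.8051, Z=-4199883.0423
→ Helmert 7p (PV): X=522047.4932, Y=4763552.6996, Z=-4200427.3105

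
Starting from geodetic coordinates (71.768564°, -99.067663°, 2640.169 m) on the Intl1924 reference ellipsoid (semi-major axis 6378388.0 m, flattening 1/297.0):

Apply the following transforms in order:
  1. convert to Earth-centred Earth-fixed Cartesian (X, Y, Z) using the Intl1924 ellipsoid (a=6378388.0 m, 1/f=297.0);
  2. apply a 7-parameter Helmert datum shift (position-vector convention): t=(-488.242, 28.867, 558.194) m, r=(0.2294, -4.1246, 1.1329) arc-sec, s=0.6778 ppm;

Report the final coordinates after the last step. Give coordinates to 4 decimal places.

start: φ=71.768564°, λ=-99.067663°, h=2640.169 m
→ ECEF (a=6378388.000, f=1/297.0): X=-315583.2610, Y=-1977397.7756, Z=6038307.1373
→ Helmert 7p (PV): X=-316181.6020, Y=-1977378.6978, Z=6038860.9143

X=-316181.6020 m, Y=-1977378.6978 m, Z=6038860.9143 m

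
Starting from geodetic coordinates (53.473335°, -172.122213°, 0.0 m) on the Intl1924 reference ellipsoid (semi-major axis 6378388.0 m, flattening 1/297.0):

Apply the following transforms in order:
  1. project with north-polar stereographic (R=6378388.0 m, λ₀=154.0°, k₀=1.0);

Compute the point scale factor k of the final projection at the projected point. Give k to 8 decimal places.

start: φ=53.473335°, λ=-172.122213°, h=0.000 m
→ into stereo (λ₀=154.0°): φ=53.47333500°, λ−λ₀=33.87778700°
scale k = 1.10890565

1.10890565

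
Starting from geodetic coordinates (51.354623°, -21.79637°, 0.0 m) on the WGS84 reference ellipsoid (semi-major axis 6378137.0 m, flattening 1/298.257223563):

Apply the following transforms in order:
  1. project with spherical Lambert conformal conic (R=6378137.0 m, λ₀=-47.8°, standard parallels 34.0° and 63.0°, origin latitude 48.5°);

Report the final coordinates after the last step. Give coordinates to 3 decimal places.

E=1716546.227 m, N=605554.995 m

start: φ=51.354623°, λ=-21.796370°, h=0.000 m
→ lcc (R=6378137.0, λ₀=-47.8°): E=1716546.2271, N=605554.9948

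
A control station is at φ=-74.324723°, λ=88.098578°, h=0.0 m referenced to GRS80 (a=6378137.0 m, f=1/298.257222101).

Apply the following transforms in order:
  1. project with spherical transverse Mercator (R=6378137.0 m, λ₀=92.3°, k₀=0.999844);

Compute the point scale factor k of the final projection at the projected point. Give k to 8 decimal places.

1.00003994

start: φ=-74.324723°, λ=88.098578°, h=0.000 m
→ into tm (λ₀=92.3°): φ=-74.32472300°, λ−λ₀=-4.20142200°
scale k = 1.00003994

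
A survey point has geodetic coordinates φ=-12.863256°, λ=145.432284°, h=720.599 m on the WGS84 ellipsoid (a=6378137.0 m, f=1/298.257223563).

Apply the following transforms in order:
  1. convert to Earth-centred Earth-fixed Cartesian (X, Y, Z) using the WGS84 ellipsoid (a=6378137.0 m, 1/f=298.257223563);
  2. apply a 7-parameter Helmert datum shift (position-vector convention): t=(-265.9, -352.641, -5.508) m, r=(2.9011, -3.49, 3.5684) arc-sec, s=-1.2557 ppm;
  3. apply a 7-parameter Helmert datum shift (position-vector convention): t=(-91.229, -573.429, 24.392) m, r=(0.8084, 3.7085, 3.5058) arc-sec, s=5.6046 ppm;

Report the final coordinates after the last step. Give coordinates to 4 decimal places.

X=-5122240.2364 m, Y=3527931.9297 m, Z=-1410739.6942 m

start: φ=-12.863256°, λ=145.432284°, h=720.599 m
→ ECEF (a=6378137.000, f=1/298.257223563): X=-5121738.3106, Y=3528992.9463, Z=-1410821.3383
→ Helmert 7p (PV): X=-5122034.9600, Y=3528567.1106, Z=-1410862.0995
→ Helmert 7p (PV): X=-5122240.2364, Y=3527931.9297, Z=-1410739.6942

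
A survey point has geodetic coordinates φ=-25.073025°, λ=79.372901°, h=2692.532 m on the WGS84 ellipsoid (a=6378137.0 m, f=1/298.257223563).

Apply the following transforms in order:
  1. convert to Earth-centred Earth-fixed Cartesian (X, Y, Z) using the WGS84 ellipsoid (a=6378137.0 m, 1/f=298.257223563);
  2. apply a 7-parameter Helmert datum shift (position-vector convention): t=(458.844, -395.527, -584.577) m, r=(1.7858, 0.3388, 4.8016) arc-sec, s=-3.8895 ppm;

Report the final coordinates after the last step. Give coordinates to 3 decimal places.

start: φ=-25.073025°, λ=79.372901°, h=2692.532 m
→ ECEF (a=6378137.000, f=1/298.257223563): X=1066484.4920, Y=5683840.4410, Z=-2687544.6367
→ Helmert 7p (PV): X=1066802.4610, Y=5683470.9012, Z=-2688071.3029

X=1066802.461 m, Y=5683470.901 m, Z=-2688071.303 m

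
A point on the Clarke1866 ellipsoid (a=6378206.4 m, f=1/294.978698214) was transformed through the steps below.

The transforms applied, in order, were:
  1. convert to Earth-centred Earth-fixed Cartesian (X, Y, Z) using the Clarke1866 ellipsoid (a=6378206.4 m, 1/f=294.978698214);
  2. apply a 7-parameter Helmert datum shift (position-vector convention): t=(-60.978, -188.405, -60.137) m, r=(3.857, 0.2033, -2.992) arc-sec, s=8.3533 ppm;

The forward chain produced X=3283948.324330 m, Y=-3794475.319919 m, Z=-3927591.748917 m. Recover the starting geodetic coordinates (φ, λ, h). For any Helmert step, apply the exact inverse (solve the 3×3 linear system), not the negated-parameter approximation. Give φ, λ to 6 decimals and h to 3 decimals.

start: X=3283948.3243, Y=-3794475.3199, Z=-3927591.7489 m
→ Helmert⁻¹: X=3284040.7796, Y=-3794281.0233, Z=-3927424.6172
→ geod (Bowring, a=6378206.400): φ=-38.23743100°, λ=-49.12303000°, h=2329.1270 m

φ=-38.237431°, λ=-49.123030°, h=2329.127 m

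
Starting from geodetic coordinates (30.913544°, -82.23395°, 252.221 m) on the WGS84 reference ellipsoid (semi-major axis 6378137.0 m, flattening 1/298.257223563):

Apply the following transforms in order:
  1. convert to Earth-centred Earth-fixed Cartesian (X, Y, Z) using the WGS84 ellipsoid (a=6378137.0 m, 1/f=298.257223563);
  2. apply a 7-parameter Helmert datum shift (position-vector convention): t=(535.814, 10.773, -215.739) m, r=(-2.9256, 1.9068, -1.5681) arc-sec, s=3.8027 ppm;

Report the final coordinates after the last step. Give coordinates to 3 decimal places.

start: φ=30.913544°, λ=-82.233950°, h=252.221 m
→ ECEF (a=6378137.000, f=1/298.257223563): X=740117.4136, Y=-5426902.2727, Z=3257803.1954
→ Helmert 7p (PV): X=740644.9012, Y=-5426871.5554, Z=3257669.9768

X=740644.901 m, Y=-5426871.555 m, Z=3257669.977 m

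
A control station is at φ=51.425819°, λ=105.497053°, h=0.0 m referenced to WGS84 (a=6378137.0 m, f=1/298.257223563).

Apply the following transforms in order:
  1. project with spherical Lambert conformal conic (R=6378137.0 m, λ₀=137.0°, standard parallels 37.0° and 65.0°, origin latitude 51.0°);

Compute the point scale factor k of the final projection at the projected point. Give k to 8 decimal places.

0.96998617

start: φ=51.425819°, λ=105.497053°, h=0.000 m
→ into lcc (λ₀=137.0°): φ=51.42581900°, λ−λ₀=-31.50294700°
scale k = 0.96998617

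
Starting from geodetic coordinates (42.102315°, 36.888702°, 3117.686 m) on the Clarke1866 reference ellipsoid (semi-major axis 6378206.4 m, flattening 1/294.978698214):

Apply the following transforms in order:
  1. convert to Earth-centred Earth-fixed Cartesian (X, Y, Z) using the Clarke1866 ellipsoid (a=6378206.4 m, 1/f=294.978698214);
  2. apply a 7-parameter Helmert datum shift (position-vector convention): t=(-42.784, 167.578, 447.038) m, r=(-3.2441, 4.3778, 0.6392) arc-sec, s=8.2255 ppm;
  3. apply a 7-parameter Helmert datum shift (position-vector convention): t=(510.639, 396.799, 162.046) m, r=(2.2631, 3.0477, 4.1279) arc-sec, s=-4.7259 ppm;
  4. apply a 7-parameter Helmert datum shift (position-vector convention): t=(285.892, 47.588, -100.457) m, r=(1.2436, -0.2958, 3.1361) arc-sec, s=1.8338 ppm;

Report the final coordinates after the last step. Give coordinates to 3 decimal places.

start: φ=42.102315°, λ=36.888702°, h=3117.686 m
→ ECEF (a=6378206.400, f=1/294.978698214): X=3792530.9593, Y=2846343.5432, Z=4255932.2359
→ Helmert 7p (PV): X=3792600.8794, Y=2846613.2238, Z=4256289.0199
→ Helmert 7p (PV): X=3793099.5163, Y=2847025.7705, Z=4256406.1456
→ Helmert 7p (PV): X=3793342.9731, Y=2847110.5882, Z=4256336.0987

X=3793342.973 m, Y=2847110.588 m, Z=4256336.099 m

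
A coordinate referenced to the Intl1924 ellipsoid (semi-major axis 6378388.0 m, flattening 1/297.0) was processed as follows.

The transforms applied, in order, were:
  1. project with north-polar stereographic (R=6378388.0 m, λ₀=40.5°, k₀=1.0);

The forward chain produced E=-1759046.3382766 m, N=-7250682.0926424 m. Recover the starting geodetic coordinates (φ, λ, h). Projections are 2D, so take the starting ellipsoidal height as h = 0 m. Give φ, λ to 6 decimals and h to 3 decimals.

φ=29.356152°, λ=26.863264°, h=0.000 m

start: E=-1759046.3383, N=-7250682.0926 m
→ stereo⁻¹: φ=29.35615200°, λ=26.86326400°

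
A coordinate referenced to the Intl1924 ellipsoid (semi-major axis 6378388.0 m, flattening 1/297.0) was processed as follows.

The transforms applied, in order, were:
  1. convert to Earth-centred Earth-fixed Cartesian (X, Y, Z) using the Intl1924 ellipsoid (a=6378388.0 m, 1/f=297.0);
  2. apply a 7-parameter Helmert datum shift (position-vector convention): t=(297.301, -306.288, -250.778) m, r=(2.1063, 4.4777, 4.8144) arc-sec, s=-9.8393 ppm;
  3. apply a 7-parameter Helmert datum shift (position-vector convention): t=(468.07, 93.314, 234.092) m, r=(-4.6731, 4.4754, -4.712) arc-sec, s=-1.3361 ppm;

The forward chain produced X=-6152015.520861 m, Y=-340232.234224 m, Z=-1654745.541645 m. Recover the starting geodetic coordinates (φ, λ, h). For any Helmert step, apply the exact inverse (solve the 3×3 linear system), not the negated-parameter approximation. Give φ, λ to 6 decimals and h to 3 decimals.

start: X=-6152015.5209, Y=-340232.2342, Z=-1654745.5416 m
→ Helmert⁻¹: X=-6152448.1225, Y=-340429.0539, Z=-1655123.0494
→ Helmert⁻¹: X=-6152777.9707, Y=-339999.4017, Z=-1655018.6500
→ geod (Bowring, a=6378388.000): φ=-15.13062500°, λ=-176.83708100°, h=3609.4250 m

φ=-15.130625°, λ=-176.837081°, h=3609.425 m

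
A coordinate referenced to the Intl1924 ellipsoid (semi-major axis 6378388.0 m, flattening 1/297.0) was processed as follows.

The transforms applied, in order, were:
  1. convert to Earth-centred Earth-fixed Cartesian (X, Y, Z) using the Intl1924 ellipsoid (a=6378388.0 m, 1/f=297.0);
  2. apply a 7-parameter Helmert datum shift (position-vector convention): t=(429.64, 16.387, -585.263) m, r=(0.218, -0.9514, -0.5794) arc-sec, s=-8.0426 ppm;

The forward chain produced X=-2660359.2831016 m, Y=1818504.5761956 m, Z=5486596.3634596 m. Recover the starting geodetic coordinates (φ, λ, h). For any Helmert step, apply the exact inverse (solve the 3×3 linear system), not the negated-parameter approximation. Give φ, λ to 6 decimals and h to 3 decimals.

start: X=-2660359.2831, Y=1818504.5762, Z=5486596.3635 m
→ Helmert⁻¹: X=-2660790.1212, Y=1818501.1399, Z=5487236.1090
→ geod (Bowring, a=6378388.000): φ=59.74123600°, λ=145.64957900°, h=1287.3220 m

φ=59.741236°, λ=145.649579°, h=1287.322 m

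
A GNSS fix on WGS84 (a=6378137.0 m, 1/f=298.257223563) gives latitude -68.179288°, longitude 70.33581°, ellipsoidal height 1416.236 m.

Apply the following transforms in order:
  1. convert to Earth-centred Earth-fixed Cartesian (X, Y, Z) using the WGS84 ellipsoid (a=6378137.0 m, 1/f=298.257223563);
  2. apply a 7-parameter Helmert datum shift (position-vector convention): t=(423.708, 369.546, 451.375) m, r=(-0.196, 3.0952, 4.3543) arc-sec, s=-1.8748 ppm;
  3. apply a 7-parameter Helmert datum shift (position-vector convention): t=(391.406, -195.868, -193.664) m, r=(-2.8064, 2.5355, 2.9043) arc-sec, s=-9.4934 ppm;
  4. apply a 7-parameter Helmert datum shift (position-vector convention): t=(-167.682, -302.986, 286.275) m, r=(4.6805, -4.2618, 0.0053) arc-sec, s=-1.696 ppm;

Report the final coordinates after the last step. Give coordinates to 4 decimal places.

start: φ=-68.179288°, λ=70.335810°, h=1416.236 m
→ ECEF (a=6378137.000, f=1/298.257223563): X=800270.5590, Y=2239478.3157, Z=-5899869.8477
→ Helmert 7p (PV): X=800556.9578, Y=2239854.9507, Z=-5899421.5484
→ Helmert 7p (PV): X=800836.7083, Y=2239568.8253, Z=-5899599.5223
→ Helmert 7p (PV): X=800789.5066, Y=2239395.9333, Z=-5899235.8753

X=800789.5066 m, Y=2239395.9333 m, Z=-5899235.8753 m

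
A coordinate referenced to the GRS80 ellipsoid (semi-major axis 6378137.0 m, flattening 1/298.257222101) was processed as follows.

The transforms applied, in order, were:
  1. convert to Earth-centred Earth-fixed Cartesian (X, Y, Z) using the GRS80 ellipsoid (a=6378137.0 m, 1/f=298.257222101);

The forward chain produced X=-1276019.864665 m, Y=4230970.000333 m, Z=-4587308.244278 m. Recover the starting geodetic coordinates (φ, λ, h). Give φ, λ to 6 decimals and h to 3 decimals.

start: X=-1276019.8647, Y=4230970.0003, Z=-4587308.2443 m
→ geod (Bowring, a=6378137.000): φ=-46.26149400°, λ=106.78280600°, h=2653.9650 m

φ=-46.261494°, λ=106.782806°, h=2653.965 m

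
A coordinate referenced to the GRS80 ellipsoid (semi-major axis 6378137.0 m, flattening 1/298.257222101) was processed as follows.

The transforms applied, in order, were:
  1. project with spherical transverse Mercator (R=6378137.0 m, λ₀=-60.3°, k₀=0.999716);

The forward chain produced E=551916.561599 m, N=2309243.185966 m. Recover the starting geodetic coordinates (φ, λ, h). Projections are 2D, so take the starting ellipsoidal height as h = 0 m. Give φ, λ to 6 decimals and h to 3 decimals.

start: E=551916.5616, N=2309243.1860 m
→ tm⁻¹: φ=20.66913400°, λ=-55.00513300°

φ=20.669134°, λ=-55.005133°, h=0.000 m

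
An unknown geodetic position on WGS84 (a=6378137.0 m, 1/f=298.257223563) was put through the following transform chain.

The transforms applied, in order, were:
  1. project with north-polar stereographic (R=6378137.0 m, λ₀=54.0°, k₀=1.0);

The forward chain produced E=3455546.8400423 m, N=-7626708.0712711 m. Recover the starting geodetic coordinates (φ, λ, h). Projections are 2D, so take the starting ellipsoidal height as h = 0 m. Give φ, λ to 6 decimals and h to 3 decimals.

φ=23.439449°, λ=78.374566°, h=0.000 m

start: E=3455546.8400, N=-7626708.0713 m
→ stereo⁻¹: φ=23.43944900°, λ=78.37456600°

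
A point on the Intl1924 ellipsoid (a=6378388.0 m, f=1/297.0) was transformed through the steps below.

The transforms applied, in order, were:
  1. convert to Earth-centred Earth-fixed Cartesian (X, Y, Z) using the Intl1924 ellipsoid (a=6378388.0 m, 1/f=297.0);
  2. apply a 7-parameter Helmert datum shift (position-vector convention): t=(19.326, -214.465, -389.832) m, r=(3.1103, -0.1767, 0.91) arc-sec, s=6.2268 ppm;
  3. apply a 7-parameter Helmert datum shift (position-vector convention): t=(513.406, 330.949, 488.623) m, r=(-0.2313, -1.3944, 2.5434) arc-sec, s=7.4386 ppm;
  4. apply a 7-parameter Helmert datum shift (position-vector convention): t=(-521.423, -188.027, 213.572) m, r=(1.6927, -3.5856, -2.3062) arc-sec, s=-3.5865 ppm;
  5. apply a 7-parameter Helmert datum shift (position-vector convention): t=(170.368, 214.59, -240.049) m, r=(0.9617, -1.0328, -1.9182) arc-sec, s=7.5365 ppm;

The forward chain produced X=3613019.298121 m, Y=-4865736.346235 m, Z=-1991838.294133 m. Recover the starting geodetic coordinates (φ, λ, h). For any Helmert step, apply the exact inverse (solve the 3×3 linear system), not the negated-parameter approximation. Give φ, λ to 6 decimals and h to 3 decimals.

φ=-18.308948°, λ=-53.407245°, h=3029.688 m

start: X=3613019.2981, Y=-4865736.3462, Z=-1991838.2941 m
→ Helmert⁻¹: X=3612856.9812, Y=-4865889.9514, Z=-1991578.6387
→ Helmert⁻¹: X=3613411.1411, Y=-4865695.3204, Z=-1991822.2379
→ Helmert⁻¹: X=3612797.3900, Y=-4866032.3876, Z=-1992325.9211
→ Helmert⁻¹: X=3612732.3946, Y=-4865833.5985, Z=-1991853.4080
→ geod (Bowring, a=6378388.000): φ=-18.30894800°, λ=-53.40724500°, h=3029.6880 m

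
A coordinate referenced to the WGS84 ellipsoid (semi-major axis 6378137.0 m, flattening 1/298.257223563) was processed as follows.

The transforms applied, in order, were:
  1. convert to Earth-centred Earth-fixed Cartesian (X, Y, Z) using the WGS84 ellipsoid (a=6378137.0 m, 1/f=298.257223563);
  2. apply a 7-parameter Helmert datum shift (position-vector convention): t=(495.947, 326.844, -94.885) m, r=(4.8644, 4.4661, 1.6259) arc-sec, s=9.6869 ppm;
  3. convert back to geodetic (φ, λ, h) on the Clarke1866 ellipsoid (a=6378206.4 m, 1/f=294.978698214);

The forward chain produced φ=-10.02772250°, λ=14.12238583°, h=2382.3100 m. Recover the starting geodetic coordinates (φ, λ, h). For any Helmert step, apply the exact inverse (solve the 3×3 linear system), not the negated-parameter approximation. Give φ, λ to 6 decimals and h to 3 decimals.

φ=-10.026147°, λ=14.119864°, h=1813.953 m

start: φ=-10.027723°, λ=14.122386°, h=2382.310 m
→ ECEF (a=6378206.400, f=1/294.978698214): X=6093845.3548, Y=1533199.5255, Z=-1103613.7252
→ Helmert⁻¹: X=6093326.3564, Y=1532783.7796, Z=-1103412.3644
→ geod (Bowring, a=6378137.000): φ=-10.02614700°, λ=14.11986400°, h=1813.9530 m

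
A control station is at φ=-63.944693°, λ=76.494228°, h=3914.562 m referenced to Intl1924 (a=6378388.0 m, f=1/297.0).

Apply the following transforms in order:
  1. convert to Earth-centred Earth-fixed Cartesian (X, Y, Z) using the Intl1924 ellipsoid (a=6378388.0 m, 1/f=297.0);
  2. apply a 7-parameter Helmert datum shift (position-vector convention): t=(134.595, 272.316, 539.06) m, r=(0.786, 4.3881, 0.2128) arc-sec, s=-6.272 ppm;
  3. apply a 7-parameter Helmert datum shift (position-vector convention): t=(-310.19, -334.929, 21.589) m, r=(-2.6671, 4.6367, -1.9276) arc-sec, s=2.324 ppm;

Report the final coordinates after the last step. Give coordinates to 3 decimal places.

start: φ=-63.944693°, λ=76.494228°, h=3914.562 m
→ ECEF (a=6378388.000, f=1/297.0): X=656486.6930, Y=2733250.8266, Z=-5710653.7812
→ Helmert 7p (PV): X=656492.8624, Y=2733528.4380, Z=-5710082.4547
→ Helmert 7p (PV): X=656081.3844, Y=2733119.8924, Z=-5710124.2394

X=656081.384 m, Y=2733119.892 m, Z=-5710124.239 m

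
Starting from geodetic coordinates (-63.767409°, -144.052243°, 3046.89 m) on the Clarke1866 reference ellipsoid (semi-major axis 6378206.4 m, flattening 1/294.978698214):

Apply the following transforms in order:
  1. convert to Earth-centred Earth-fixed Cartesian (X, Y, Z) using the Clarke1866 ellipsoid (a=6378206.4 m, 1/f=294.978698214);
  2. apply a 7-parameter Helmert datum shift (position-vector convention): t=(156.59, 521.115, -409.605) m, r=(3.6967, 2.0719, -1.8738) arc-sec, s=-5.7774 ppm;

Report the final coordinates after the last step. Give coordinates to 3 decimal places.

X=-2289581.012 m, Y=-1659707.417 m, Z=-5701225.084 m

start: φ=-63.767409°, λ=-144.052243°, h=3046.890 m
→ ECEF (a=6378206.400, f=1/294.978698214): X=-2289678.4829, Y=-1660361.0951, Z=-5700841.6572
→ Helmert 7p (PV): X=-2289581.0117, Y=-1659707.4167, Z=-5701225.0838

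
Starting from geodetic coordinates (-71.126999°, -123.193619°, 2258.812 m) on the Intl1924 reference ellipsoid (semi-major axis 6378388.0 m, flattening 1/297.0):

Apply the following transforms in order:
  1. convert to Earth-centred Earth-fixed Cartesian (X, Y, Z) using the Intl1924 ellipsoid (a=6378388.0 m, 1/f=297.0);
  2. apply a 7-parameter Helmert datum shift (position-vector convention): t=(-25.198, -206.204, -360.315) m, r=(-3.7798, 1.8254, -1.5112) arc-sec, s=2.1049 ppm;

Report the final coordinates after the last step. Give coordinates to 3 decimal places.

X=-1133463.521 m, Y=-1732703.754 m, Z=-6015490.751 m

start: φ=-71.126999°, λ=-123.193619°, h=2258.812 m
→ ECEF (a=6378388.000, f=1/297.0): X=-1133370.0119, Y=-1732391.9791, Z=-6015159.5508
→ Helmert 7p (PV): X=-1133463.5209, Y=-1732703.7539, Z=-6015490.7509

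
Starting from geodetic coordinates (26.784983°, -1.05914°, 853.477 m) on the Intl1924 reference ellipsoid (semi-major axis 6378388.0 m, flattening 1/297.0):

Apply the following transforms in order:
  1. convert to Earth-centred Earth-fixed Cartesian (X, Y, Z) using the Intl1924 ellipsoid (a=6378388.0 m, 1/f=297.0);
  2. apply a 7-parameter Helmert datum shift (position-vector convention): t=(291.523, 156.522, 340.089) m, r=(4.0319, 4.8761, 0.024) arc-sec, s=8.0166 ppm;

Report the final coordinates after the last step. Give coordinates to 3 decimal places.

start: φ=26.784983°, λ=-1.059140°, h=853.477 m
→ ECEF (a=6378388.000, f=1/297.0): X=5697691.3323, Y=-105336.5591, Z=2857391.6361
→ Helmert 7p (PV): X=5698096.0930, Y=-105236.0730, Z=2857617.8782

X=5698096.093 m, Y=-105236.073 m, Z=2857617.878 m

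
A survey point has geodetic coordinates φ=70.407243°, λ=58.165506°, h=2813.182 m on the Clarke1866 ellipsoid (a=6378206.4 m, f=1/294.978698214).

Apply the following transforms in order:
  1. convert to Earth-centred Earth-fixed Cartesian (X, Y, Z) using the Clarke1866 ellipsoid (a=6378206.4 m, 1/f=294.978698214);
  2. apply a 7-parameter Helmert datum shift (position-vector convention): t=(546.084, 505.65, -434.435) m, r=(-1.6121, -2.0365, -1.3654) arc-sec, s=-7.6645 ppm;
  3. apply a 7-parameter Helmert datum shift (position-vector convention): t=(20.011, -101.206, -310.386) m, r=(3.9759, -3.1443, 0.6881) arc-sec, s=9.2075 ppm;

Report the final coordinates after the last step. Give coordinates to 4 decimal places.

X=1132482.6893 m, Y=1823707.6203 m, Z=5988207.4995 m

start: φ=70.407243°, λ=58.165506°, h=2813.182 m
→ ECEF (a=6378206.400, f=1/294.978698214): X=1132059.2751, Y=1823372.6985, Z=5988893.7358
→ Helmert 7p (PV): X=1132549.6231, Y=1823903.6864, Z=5988410.3251
→ Helmert 7p (PV): X=1132482.6893, Y=1823707.6203, Z=5988207.4995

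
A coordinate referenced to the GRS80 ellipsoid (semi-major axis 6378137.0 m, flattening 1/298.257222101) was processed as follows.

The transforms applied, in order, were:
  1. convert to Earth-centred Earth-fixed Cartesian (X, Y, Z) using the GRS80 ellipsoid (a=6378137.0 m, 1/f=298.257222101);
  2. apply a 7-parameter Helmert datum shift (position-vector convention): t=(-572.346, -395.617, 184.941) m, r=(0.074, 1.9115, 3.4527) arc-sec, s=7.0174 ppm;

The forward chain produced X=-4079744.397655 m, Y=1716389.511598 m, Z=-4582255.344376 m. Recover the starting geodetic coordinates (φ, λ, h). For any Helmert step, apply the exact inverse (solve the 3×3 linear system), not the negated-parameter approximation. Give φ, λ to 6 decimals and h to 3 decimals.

start: X=-4079744.3977, Y=1716389.5116, Z=-4582255.3444 m
→ Helmert⁻¹: X=-4079072.2217, Y=1716839.7176, Z=-4582446.5464
→ geod (Bowring, a=6378137.000): φ=-46.18938200°, λ=157.17427300°, h=3604.6280 m

φ=-46.189382°, λ=157.174273°, h=3604.628 m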